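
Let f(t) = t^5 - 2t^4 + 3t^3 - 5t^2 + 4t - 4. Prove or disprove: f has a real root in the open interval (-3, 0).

f(-3) = -547 and f(0) = -4, both negative, so a sign-change argument is unavailable; we show f keeps this sign on the whole interval.
Shift to the endpoint 0: with t = −u (0 < u < 3), one computes f(−u) = -u^5 - 2u^4 - 3u^3 - 5u^2 - 4u - 4.
The nonzero coefficients here are all negative, so for u > 0 every term is negative (or zero), and the constant term -4 is strictly negative.
So f is strictly negative on (-3, 0); no root exists in the interval.

No.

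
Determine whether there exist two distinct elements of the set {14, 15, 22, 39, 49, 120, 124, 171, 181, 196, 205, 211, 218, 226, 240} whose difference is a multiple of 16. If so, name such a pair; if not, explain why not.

Reduce each element modulo 16: 14↦14, 15↦15, 22↦6, 39↦7, 49↦1, 120↦8, 124↦12, 171↦11, 181↦5, 196↦4, 205↦13, 211↦3, 218↦10, 226↦2, 240↦0.
These 15 residues are pairwise different, hence no difference of two elements is divisible by 16.

There is no such pair.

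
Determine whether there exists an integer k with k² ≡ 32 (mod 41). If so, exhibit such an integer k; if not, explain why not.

k = 27 works: 27² = 729, and 729 − 32 = 697 = 17·41.

k = 27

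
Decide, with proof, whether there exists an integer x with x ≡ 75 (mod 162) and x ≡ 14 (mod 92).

Both moduli are multiples of 2 = gcd(162, 92), so any solution would satisfy x ≡ 75 and x ≡ 14 modulo 2 simultaneously.
But 75 mod 2 = 1 while 14 mod 2 = 0, a contradiction.
Therefore no such x exists.

There is no such integer.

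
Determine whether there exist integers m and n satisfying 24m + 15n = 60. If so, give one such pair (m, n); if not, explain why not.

Every value of 24m + 15n is a multiple of gcd(24, 15) = 3; since 3 ∣ 60, solutions exist.
Dividing through by 3 reduces the equation to 8m + 5n = 20.
Dividing repeatedly: 8 = 1·5 + 3, 5 = 1·3 + 2, 3 = 1·2 + 1, 2 = 2·1 + 0.
Working back up the chain: 1 = 3 − 1·2 = 3 − (5 − 1·3) = −5 + 2·3 = −5 + 2·(8 − 1·5) = 2·8 − 3·5. So 8·2 + 5·(-3) = 1.
Multiplying through by 20: m = 2·20 = 40, n = (-3)·20 = -60 is a solution.
Shifting by a multiple of (5, −8) keeps it a solution: m = 40 − 8·5 = 0, n = -60 + 8·8 = 4.
Check: 24·0 + 15·4 = 0 + 60 = 60. ✓

m = 0, n = 4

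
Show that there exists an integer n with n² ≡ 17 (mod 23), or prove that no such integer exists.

There is no such integer.

Apply Euler's criterion with the prime 23: 17 is a quadratic residue iff 17^11 ≡ 1 (mod 23), and a non-residue iff it is ≡ −1.
Squaring successively (mod 23): 17^2 = 289 ≡ 13; 17^4 ≡ 13² = 169 ≡ 8; 17^8 ≡ 8² = 64 ≡ 18.
Since 11 = 8 + 2 + 1, 17^11 ≡ 18 · 13 · 17; multiplying out mod 23: 18·13 = 234 ≡ 4, then 4·17 = 68 ≡ 22. Thus 17^11 ≡ 22 ≡ −1 (mod 23).
The value −1 means 17 is a non-residue modulo 23, so n² ≡ 17 (mod 23) is impossible.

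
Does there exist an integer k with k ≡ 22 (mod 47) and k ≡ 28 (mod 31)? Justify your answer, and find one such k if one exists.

k = 586

gcd(47, 31) = 1, so the Chinese Remainder Theorem guarantees exactly one residue class mod 1457 satisfying both.
Any solution of the first congruence is k = 22 + 47t; substituting into the second, 47t ≡ 28 − 22 ≡ 6 (mod 31).
47 ≡ 16 (mod 31), so this reads 16t ≡ 6 (mod 31). Invert 16 mod 31 by the Euclidean algorithm: 31 = 1·16 + 15, 16 = 1·15 + 1, 15 = 15·1 + 0; back-substituting, 1 = 16 − 1·15 = 16 − (31 − 1·16) = −31 + 2·16. Hence 16·2 ≡ 1, so 16⁻¹ ≡ 2 (mod 31).
Multiplying by 2: t ≡ 2·6 = 12 (mod 31).
With t = 12: k = 22 + 47·12 = 586.
Verify: 586 = 12·47 + 22 and 586 = 18·31 + 28. ✓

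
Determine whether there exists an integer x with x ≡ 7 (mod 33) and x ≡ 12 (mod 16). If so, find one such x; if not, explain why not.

x = 172

The moduli 33 and 16 are coprime, so by the Chinese Remainder Theorem a unique solution modulo 528 exists.
Write x = 7 + 33t and require 7 + 33t ≡ 12 (mod 16), i.e. 33t ≡ 5 (mod 16).
33 ≡ 1 (mod 16), so this reads 1t ≡ 5 (mod 16). So t ≡ 5 (mod 16).
With t = 5: x = 7 + 33·5 = 172.
Check: 172 mod 33 = 7, 172 mod 16 = 12. ✓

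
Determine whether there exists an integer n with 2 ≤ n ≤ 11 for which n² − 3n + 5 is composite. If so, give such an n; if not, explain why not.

n = 5

At n = 5: 5² − 3·5 + 5 = 15 = 3·5, which is composite.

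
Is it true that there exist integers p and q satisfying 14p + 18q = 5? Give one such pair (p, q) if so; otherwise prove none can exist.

No such integers exist.

Both 14 and 18 are divisible by gcd(14, 18) = 2, hence so is any combination 14p + 18q.
However 5 leaves remainder 1 on division by 2.
Therefore 14p + 18q = 5 has no solution in integers.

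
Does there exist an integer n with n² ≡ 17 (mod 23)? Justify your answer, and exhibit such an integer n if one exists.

23 is prime, so by Euler's criterion 17 is a square mod 23 iff 17^((23−1)/2) = 17^11 ≡ 1 (mod 23).
Squaring successively (mod 23): 17^2 = 289 ≡ 13; 17^4 ≡ 13² = 169 ≡ 8; 17^8 ≡ 8² = 64 ≡ 18.
Since 11 = 8 + 2 + 1, 17^11 ≡ 18 · 13 · 17; multiplying out mod 23: 18·13 = 234 ≡ 4, then 4·17 = 68 ≡ 22. Thus 17^11 ≡ 22 ≡ −1 (mod 23).
By Euler's criterion 17 is a quadratic non-residue mod 23: no n satisfies n² ≡ 17 (mod 23).

There is no such integer.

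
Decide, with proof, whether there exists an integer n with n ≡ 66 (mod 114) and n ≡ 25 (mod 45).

No such integer exists.

Both moduli are multiples of 3 = gcd(114, 45), so any solution would satisfy n ≡ 66 and n ≡ 25 modulo 3 simultaneously.
But 66 mod 3 = 0 while 25 mod 3 = 1, a contradiction.
Therefore no such n exists.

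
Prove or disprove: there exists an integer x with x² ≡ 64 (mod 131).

Take x = 8. Then 8² = 64, and since 0 ≤ 64 < 131 this is already reduced: 8² ≡ 64 (mod 131).

x = 8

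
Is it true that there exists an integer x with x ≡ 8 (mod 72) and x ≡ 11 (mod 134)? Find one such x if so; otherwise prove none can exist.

gcd(72, 134) = 2. If x ≡ 8 (mod 72) and x ≡ 11 (mod 134), then x ≡ 8 (mod 2) and x ≡ 11 (mod 2).
However 8 ≡ 0 and 11 ≡ 1 (mod 2), and 0 ≠ 1.
So no integer satisfies both congruences.

There is no such integer.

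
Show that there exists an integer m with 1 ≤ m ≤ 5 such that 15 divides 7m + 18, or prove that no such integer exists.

No, no such integer m in that range exists.

At m = 1, 7·1 + 18 = 25 ≡ 10 (mod 15), and each step in m adds 7, giving residues 10, 2, 9, 1, 8 for m = 1, 2, …, 5.
The residue 0 does not occur, so no m in [1, 5] makes 7m + 18 a multiple of 15.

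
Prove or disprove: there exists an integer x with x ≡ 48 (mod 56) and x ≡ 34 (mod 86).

x = 1840

The moduli are not coprime: gcd(56, 86) = 2. Compatibility requires 2 ∣ (34 − 48) = -14, which holds, so solutions exist.
Write x = 48 + 56t. Then 56t ≡ 34 − 48 ≡ 72 (mod 86); dividing through by 2 gives 28t ≡ 36 (mod 43).
Invert 28 mod 43 by the Euclidean algorithm: 43 = 1·28 + 15, 28 = 1·15 + 13, 15 = 1·13 + 2, 13 = 6·2 + 1, 2 = 2·1 + 0; back-substituting, 1 = 13 − 6·2 = 13 − 6·(15 − 1·13) = −6·15 + 7·13 = −6·15 + 7·(28 − 1·15) = 7·28 − 13·15 = 7·28 − 13·(43 − 1·28) = −13·43 + 20·28. Hence 28·20 ≡ 1, so 28⁻¹ ≡ 20 (mod 43).
Multiplying by 20: t ≡ 20·36 = 720 ≡ 32 (mod 43).
Then x = 48 + 56·32 = 1840.
Indeed 1840 ≡ 48 (mod 56) and 1840 ≡ 34 (mod 86).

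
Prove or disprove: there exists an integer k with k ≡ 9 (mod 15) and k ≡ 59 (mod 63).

Both moduli are multiples of 3 = gcd(15, 63), so any solution would satisfy k ≡ 9 and k ≡ 59 modulo 3 simultaneously.
However 9 ≡ 0 and 59 ≡ 2 (mod 3), and 0 ≠ 2.
So no integer satisfies both congruences.

No, no such integer exists.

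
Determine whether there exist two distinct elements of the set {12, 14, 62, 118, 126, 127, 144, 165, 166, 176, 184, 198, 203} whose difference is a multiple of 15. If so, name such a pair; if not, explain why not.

No such pair exists.

Two integers differ by a multiple of 15 exactly when they have the same residue mod 15. The residues are 12↦12, 14↦14, 62↦2, 118↦13, 126↦6, 127↦7, 144↦9, 165↦0, 166↦1, 176↦11, 184↦4, 198↦3, 203↦8.
All 13 residues are distinct, so no two elements differ by a multiple of 15.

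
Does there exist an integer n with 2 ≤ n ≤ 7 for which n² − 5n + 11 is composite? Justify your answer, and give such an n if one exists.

n = 7

At n = 7: 7² − 5·7 + 11 = 25 = 5·5, which is composite.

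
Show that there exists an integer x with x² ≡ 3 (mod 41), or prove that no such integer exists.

41 is prime, so by Euler's criterion 3 is a square mod 41 iff 3^((41−1)/2) = 3^20 ≡ 1 (mod 41).
Repeated squaring mod 41: 3^2 = 9 ≡ 9; 3^4 ≡ 9² = 81 ≡ 40; 3^8 ≡ 40² = 1600 ≡ 1; 3^16 ≡ 1² = 1 ≡ 1.
Since 20 = 16 + 4, 3^20 ≡ 1 · 40; multiplying out mod 41: 1·40 = 40 ≡ 40. Thus 3^20 ≡ 40 ≡ −1 (mod 41).
The value −1 means 3 is a non-residue modulo 41, so x² ≡ 3 (mod 41) is impossible.

No such integer exists.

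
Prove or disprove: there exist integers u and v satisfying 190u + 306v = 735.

Both 190 and 306 are divisible by gcd(190, 306) = 2, hence so is any combination 190u + 306v.
But 735 = 2·367 + 1, so 2 ∤ 735.
So the equation is unsolvable over ℤ.

There are no such integers.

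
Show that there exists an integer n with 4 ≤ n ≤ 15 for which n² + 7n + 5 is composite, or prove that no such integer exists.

At n = 11: 11² + 7·11 + 5 = 203 = 7·29, which is composite.

n = 11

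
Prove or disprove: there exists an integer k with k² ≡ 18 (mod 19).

Computing k² mod 19 for k = 0, 1, …, 9 (enough, by the symmetry k ↦ 19 − k) gives 0, 1, 4, 9, 16, 6, 17, 11, 7, 5.
So the quadratic residues mod 19 are {0, 1, 4, 5, 6, 7, 9, 11, 16, 17}, and 18 is not among them.
Therefore k² ≡ 18 (mod 19) has no solution.

No such integer exists.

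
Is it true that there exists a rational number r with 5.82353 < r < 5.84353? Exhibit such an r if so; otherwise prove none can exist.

Scale by 6: the interval becomes (34.94118, 35.06118), which contains the integer 35.
So r = 35/6 works: it is a ratio of integers, and dividing 6·5.82353 < 35 < 6·5.84353 through by 6 gives 5.82353 < 35/6 < 5.84353.

r = 35/6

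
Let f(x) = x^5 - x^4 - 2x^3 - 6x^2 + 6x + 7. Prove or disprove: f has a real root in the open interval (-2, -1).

f(-2) = -61 and f(-1) = -5, both negative, so a sign-change argument is unavailable; we show f keeps this sign on the whole interval.
Shift to the endpoint -1: with x = -1 − u (0 < u < 1), one computes f(-1 − u) = -u^5 - 6u^4 - 12u^3 - 16u^2 - 21u - 5.
The nonzero coefficients here are all negative, so for u > 0 every term is negative (or zero), and the constant term -5 is strictly negative.
So f is strictly negative on (-2, -1); no root exists in the interval.

No such root exists.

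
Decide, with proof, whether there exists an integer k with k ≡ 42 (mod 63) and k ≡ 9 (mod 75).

k = 609

Here gcd(63, 75) = 3, and both 42 and 9 leave remainder 0 mod 3, so the system is consistent.
Write k = 42 + 63t. Then 63t ≡ 9 − 42 ≡ 42 (mod 75); dividing through by 3 gives 21t ≡ 14 (mod 25).
Since 21·6 = 126 = 5·25 + 1, the inverse of 21 mod 25 is 6.
Multiplying by 6: t ≡ 6·14 = 84 ≡ 9 (mod 25).
Then k = 42 + 63·9 = 609.
Check: 609 mod 63 = 42, 609 mod 75 = 9. ✓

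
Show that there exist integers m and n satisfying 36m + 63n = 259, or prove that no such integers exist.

No, no such integers exist.

Any value of 36m + 63n is a multiple of gcd(36, 63) = 9.
But 259 = 9·28 + 7, so 9 ∤ 259.
Hence no integers m, n satisfy the equation.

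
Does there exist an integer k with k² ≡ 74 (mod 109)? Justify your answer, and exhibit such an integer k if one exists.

Take k = 69. Then 69² = 4761 = 43·109 + 74, so 69² ≡ 74 (mod 109).

k = 69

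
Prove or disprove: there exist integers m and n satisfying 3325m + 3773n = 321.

Any value of 3325m + 3773n is a multiple of gcd(3325, 3773) = 7.
But 321 is not a multiple of 7 (it leaves remainder 6).
Hence no integers m, n satisfy the equation.

No, no such integers exist.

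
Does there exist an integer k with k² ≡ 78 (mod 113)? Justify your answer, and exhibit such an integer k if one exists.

Apply Euler's criterion with the prime 113: 78 is a quadratic residue iff 78^56 ≡ 1 (mod 113), and a non-residue iff it is ≡ −1.
Squaring successively (mod 113): 78^2 = 6084 ≡ 95; 78^4 ≡ 95² = 9025 ≡ 98; 78^8 ≡ 98² = 9604 ≡ 112; 78^16 ≡ 112² = 12544 ≡ 1; 78^32 ≡ 1² = 1 ≡ 1.
Since 56 = 32 + 16 + 8, 78^56 ≡ 1 · 1 · 112; multiplying out mod 113: 1·1 = 1 ≡ 1, then 1·112 = 112 ≡ 112. Thus 78^56 ≡ 112 ≡ −1 (mod 113).
By Euler's criterion 78 is a quadratic non-residue mod 113: no k satisfies k² ≡ 78 (mod 113).

There is no such integer.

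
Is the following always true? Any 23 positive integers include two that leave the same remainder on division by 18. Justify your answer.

Yes.

There are exactly 18 possible remainders on division by 18.
Since 23 > 18, two of the 23 integers must share a residue class by the pigeonhole principle; call them a and b.
So a and b have equal remainders mod 18, which is exactly what was to be shown.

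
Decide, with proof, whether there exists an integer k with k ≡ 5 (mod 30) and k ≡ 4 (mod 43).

k = 305

gcd(30, 43) = 1, so the Chinese Remainder Theorem guarantees exactly one residue class mod 1290 satisfying both.
Any solution of the first congruence is k = 5 + 30t; substituting into the second, 30t ≡ 4 − 5 ≡ 42 (mod 43).
Note 30·33 = 990 ≡ 1 (mod 43) (as 990 − 1 = 23·43), so 30⁻¹ ≡ 33.
Multiplying by 33: t ≡ 33·42 = 1386 ≡ 10 (mod 43).
Taking t = 10 gives k = 5 + 30·10 = 305.
Indeed 305 ≡ 5 (mod 30) and 305 ≡ 4 (mod 43).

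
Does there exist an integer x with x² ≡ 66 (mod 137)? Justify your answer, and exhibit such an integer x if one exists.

No, no such integer exists.

137 is prime, so by Euler's criterion 66 is a square mod 137 iff 66^((137−1)/2) = 66^68 ≡ 1 (mod 137).
Squaring successively (mod 137): 66^2 = 4356 ≡ 109; 66^4 ≡ 109² = 11881 ≡ 99; 66^8 ≡ 99² = 9801 ≡ 74; 66^16 ≡ 74² = 5476 ≡ 133; 66^32 ≡ 133² = 17689 ≡ 16; 66^64 ≡ 16² = 256 ≡ 119.
Since 68 = 64 + 4, 66^68 ≡ 119 · 99; multiplying out mod 137: 119·99 = 11781 ≡ 136. Thus 66^68 ≡ 136 ≡ −1 (mod 137).
By Euler's criterion 66 is a quadratic non-residue mod 137: no x satisfies x² ≡ 66 (mod 137).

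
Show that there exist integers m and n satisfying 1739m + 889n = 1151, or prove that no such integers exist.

m = 358, n = -699

1739 and 889 are coprime, so 1739m + 889n ranges over all of ℤ.
Dividing repeatedly: 1739 = 1·889 + 850, 889 = 1·850 + 39, 850 = 21·39 + 31, 39 = 1·31 + 8, 31 = 3·8 + 7, 8 = 1·7 + 1, 7 = 7·1 + 0.
Back-substituting, 1 = 8 − 1·7 = 8 − (31 − 3·8) = −31 + 4·8 = −31 + 4·(39 − 1·31) = 4·39 − 5·31 = 4·39 − 5·(850 − 21·39) = −5·850 + 109·39 = −5·850 + 109·(889 − 1·850) = 109·889 − 114·850 = 109·889 − 114·(1739 − 1·889) = −114·1739 + 223·889; that is, 1739·(-114) + 889·223 = 1.
Multiplying through by 1151: m = (-114)·1151 = -131214, n = 223·1151 = 256673 is a solution.
Adding 148·889 to m and subtracting 148·1739 from n gives the tidier solution (358, -699).
Check: 1739·358 + 889·(-699) = 622562 − 621411 = 1151. ✓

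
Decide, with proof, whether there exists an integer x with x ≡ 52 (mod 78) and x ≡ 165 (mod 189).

There is no such integer.

Reduce both congruences modulo 3, which divides 78 and 189: they say x ≡ 52 (mod 3) and x ≡ 165 (mod 3).
These are incompatible: 52 − 165 = -113 is not divisible by 3.
Hence the system has no solution.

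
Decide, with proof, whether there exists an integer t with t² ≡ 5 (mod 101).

t = 56

t = 56 works: 56² = 3136, and 3136 − 5 = 3131 = 31·101.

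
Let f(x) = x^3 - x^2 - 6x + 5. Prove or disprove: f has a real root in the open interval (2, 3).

f(2) = -3 and f(3) = 5, which have opposite signs.
Since f is a polynomial it is continuous on [2, 3].
By the Intermediate Value Theorem, f takes the value 0 somewhere in the open interval.

Yes, f has a root in the interval.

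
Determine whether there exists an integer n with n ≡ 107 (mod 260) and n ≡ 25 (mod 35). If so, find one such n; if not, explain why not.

No, no such integer exists.

Reduce both congruences modulo 5, which divides 260 and 35: they say n ≡ 107 (mod 5) and n ≡ 25 (mod 5).
However 107 ≡ 2 and 25 ≡ 0 (mod 5), and 2 ≠ 0.
Therefore no such n exists.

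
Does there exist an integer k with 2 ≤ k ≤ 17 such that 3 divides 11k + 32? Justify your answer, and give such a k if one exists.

Try k = 2: 11·2 + 32 = 54 = 18·3, which is divisible by 3.

k = 2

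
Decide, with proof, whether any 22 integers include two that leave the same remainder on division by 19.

Each integer lies in one of the 19 residue classes modulo 19.
With 22 integers and only 19 classes, the pigeonhole principle forces two of them, say a and b, into the same class.
That is, a and b leave the same remainder on division by 19, as claimed.

True.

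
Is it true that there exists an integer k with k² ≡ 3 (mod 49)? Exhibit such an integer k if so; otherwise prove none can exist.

Reduce modulo 7, which divides 49: we would need k² ≡ 3 (mod 7).
Since (7 − k)² ≡ k² (mod 7), it suffices to square k = 0, 1, …, 3: the residues are 0, 1, 4, 2.
The set of squares mod 7 is therefore {0, 1, 2, 4}, which does not contain 3.
Hence no integer k has k² ≡ 3 (mod 49).

There is no such integer.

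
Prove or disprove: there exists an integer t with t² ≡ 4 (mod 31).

t = 2

Take t = 2. Then 2² = 4, and since 0 ≤ 4 < 31 this is already reduced: 2² ≡ 4 (mod 31).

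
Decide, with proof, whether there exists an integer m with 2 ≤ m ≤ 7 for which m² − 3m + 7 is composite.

m = 7

At m = 7: 7² − 3·7 + 7 = 35 = 5·7, which is composite.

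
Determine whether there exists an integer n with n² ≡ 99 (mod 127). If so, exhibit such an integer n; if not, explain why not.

n = 90

n = 90 works: 90² = 8100, and 8100 − 99 = 8001 = 63·127.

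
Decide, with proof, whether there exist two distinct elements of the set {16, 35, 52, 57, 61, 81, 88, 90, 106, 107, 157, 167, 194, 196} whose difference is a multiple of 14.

Two integers differ by a multiple of 14 exactly when they have the same residue mod 14. The residues are 16↦2, 35↦7, 52↦10, 57↦1, 61↦5, 81↦11, 88↦4, 90↦6, 106↦8, 107↦9, 157↦3, 167↦13, 194↦12, 196↦0.
No residue repeats among the 14 elements, so no pair has difference ≡ 0 (mod 14).

No such pair exists.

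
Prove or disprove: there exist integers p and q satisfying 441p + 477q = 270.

p = 19, q = -17

gcd(441, 477) = 9, and 9 divides 270, so integer solutions exist.
Dividing through by 9 reduces the equation to 49p + 53q = 30.
Dividing repeatedly: 53 = 1·49 + 4, 49 = 12·4 + 1, 4 = 4·1 + 0.
Unwinding: 1 = 49 − 12·4 = 49 − 12·(53 − 1·49) = −12·53 + 13·49, i.e. 49·13 + 53·(-12) = 1.
Times 30: 49·390 + 53·(-360) = 30, so (390, -360) solves it.
Subtracting 7·53 from p and adding 7·49 to q gives the tidier solution (19, -17).
Indeed 441·19 + 477·(-17) = 8379 − 8109 = 270.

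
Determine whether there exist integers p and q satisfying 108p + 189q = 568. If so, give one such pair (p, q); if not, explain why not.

No, no such integers exist.

gcd(108, 189) = 27, so every integer of the form 108p + 189q is a multiple of 27.
But 568 is not a multiple of 27 (it leaves remainder 1).
Hence no integers p, q satisfy the equation.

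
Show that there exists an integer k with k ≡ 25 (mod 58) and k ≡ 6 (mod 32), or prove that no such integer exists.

Both moduli are multiples of 2 = gcd(58, 32), so any solution would satisfy k ≡ 25 and k ≡ 6 modulo 2 simultaneously.
These are incompatible: 25 − 6 = 19 is not divisible by 2.
Therefore no such k exists.

No such integer exists.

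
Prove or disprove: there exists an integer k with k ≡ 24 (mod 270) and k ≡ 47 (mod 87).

No, no such integer exists.

gcd(270, 87) = 3. If k ≡ 24 (mod 270) and k ≡ 47 (mod 87), then k ≡ 24 (mod 3) and k ≡ 47 (mod 3).
These are incompatible: 24 − 47 = -23 is not divisible by 3.
Therefore no such k exists.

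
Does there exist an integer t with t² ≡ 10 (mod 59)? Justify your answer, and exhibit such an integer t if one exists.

There is no such integer.

Apply Euler's criterion with the prime 59: 10 is a quadratic residue iff 10^29 ≡ 1 (mod 59), and a non-residue iff it is ≡ −1.
Repeated squaring mod 59: 10^2 = 100 ≡ 41; 10^4 ≡ 41² = 1681 ≡ 29; 10^8 ≡ 29² = 841 ≡ 15; 10^16 ≡ 15² = 225 ≡ 48.
Since 29 = 16 + 8 + 4 + 1, 10^29 ≡ 48 · 15 · 29 · 10; multiplying out mod 59: 48·15 = 720 ≡ 12, then 12·29 = 348 ≡ 53, then 53·10 = 530 ≡ 58. Thus 10^29 ≡ 58 ≡ −1 (mod 59).
The value −1 means 10 is a non-residue modulo 59, so t² ≡ 10 (mod 59) is impossible.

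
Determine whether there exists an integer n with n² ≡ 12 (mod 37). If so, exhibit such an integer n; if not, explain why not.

n = 30

n = 30 works: 30² = 900, and 900 − 12 = 888 = 24·37.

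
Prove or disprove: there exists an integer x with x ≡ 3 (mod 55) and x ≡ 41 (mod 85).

There is no such integer.

Both moduli are multiples of 5 = gcd(55, 85), so any solution would satisfy x ≡ 3 and x ≡ 41 modulo 5 simultaneously.
However 3 ≡ 3 and 41 ≡ 1 (mod 5), and 3 ≠ 1.
Hence the system has no solution.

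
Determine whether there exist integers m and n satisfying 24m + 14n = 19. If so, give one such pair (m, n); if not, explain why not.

No such integers exist.

Both 24 and 14 are divisible by gcd(24, 14) = 2, hence so is any combination 24m + 14n.
But 19 is not a multiple of 2 (it leaves remainder 1).
So the equation is unsolvable over ℤ.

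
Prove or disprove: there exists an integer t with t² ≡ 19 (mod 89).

89 is prime, so by Euler's criterion 19 is a square mod 89 iff 19^((89−1)/2) = 19^44 ≡ 1 (mod 89).
Repeated squaring mod 89: 19^2 = 361 ≡ 5; 19^4 ≡ 5² = 25 ≡ 25; 19^8 ≡ 25² = 625 ≡ 2; 19^16 ≡ 2² = 4 ≡ 4; 19^32 ≡ 4² = 16 ≡ 16.
Since 44 = 32 + 8 + 4, 19^44 ≡ 16 · 2 · 25; multiplying out mod 89: 16·2 = 32 ≡ 32, then 32·25 = 800 ≡ 88. Thus 19^44 ≡ 88 ≡ −1 (mod 89).
The value −1 means 19 is a non-residue modulo 89, so t² ≡ 19 (mod 89) is impossible.

There is no such integer.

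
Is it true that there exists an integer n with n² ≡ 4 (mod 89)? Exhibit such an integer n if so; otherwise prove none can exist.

n = 87

Take n = 87. Then 87² = 7569 = 85·89 + 4, so 87² ≡ 4 (mod 89).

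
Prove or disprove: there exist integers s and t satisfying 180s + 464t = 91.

No, no such integers exist.

Any value of 180s + 464t is a multiple of gcd(180, 464) = 4.
But 91 = 4·22 + 3, so 4 ∤ 91.
Hence no integers s, t satisfy the equation.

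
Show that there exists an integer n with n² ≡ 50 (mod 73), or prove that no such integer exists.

n = 59 works: 59² = 3481, and 3481 − 50 = 3431 = 47·73.

n = 59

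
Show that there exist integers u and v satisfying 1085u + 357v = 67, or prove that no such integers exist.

No such integers exist.

Any value of 1085u + 357v is a multiple of gcd(1085, 357) = 7.
However 67 leaves remainder 4 on division by 7.
So the equation is unsolvable over ℤ.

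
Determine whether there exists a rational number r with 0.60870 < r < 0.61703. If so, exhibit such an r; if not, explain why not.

Multiplying by 13: 13·0.60870 = 7.91310 and 13·0.61703 = 8.02139, so the integer 8 lies strictly between them.
Dividing back, 0.60870 < 8/13 < 0.61703, and 8/13 is rational.

r = 8/13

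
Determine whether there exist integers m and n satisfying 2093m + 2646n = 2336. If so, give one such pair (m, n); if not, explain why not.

There are no such integers.

gcd(2093, 2646) = 7, so every integer of the form 2093m + 2646n is a multiple of 7.
But 2336 is not a multiple of 7 (it leaves remainder 5).
So the equation is unsolvable over ℤ.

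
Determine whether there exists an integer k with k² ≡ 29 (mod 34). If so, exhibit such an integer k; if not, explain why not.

No such integer exists.

Reduce modulo 17, which divides 34: we would need k² ≡ 12 (mod 17).
Computing k² mod 17 for k = 0, 1, …, 8 (enough, by the symmetry k ↦ 17 − k) gives 0, 1, 4, 9, 16, 8, 2, 15, 13.
The set of squares mod 17 is therefore {0, 1, 2, 4, 8, 9, 13, 15, 16}, which does not contain 12.
Therefore k² ≡ 29 (mod 34) has no solution.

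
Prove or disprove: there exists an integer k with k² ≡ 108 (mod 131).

k = 97

k = 97 works: 97² = 9409, and 9409 − 108 = 9301 = 71·131.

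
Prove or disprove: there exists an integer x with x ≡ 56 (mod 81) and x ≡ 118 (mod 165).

Both moduli are multiples of 3 = gcd(81, 165), so any solution would satisfy x ≡ 56 and x ≡ 118 modulo 3 simultaneously.
However 56 ≡ 2 and 118 ≡ 1 (mod 3), and 2 ≠ 1.
So no integer satisfies both congruences.

There is no such integer.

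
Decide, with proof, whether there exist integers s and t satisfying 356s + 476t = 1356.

Every value of 356s + 476t is a multiple of gcd(356, 476) = 4; since 4 ∣ 1356, solutions exist.
Dividing through by 4 reduces the equation to 89s + 119t = 339.
Run the Euclidean algorithm on 119 and 89: 119 = 1·89 + 30, 89 = 2·30 + 29, 30 = 1·29 + 1, 29 = 29·1 + 0.
Working back up the chain: 1 = 30 − 1·29 = 30 − (89 − 2·30) = −89 + 3·30 = −89 + 3·(119 − 1·89) = 3·119 − 4·89. So 89·(-4) + 119·3 = 1.
Times 339: 89·(-1356) + 119·1017 = 339, so (-1356, 1017) solves it.
The general solution is s = -1356 + 119k, t = 1017 − 89k; taking k = 12 gives the smaller pair s = 72, t = -51.
Check: 356·72 + 476·(-51) = 25632 − 24276 = 1356. ✓

s = 72, t = -51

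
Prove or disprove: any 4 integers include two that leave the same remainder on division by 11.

Take the 4 consecutive integers 28, 29, 30, 31: their residues mod 11 are all distinct because 4 ≤ 11.
So no two of them leave the same remainder on division by 11; the claim fails for this set.

No; for instance {28, 29, 30, 31} is a counterexample.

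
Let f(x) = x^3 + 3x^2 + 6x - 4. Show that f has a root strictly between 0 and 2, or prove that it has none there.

Such a root exists.

f(0) = -4 and f(2) = 28, which have opposite signs.
f is continuous everywhere (it is a polynomial), in particular on [0, 2].
By the Intermediate Value Theorem, f takes the value 0 somewhere in the open interval.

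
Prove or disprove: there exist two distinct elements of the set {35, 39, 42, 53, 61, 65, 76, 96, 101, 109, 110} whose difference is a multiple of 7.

Both 35 and 42 leave remainder 0 on division by 7; their difference 7 = 1·7 is a multiple of 7.

The pair (35, 42) works.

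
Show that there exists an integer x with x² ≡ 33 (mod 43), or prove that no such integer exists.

Apply Euler's criterion with the prime 43: 33 is a quadratic residue iff 33^21 ≡ 1 (mod 43), and a non-residue iff it is ≡ −1.
Repeated squaring mod 43: 33^2 = 1089 ≡ 14; 33^4 ≡ 14² = 196 ≡ 24; 33^8 ≡ 24² = 576 ≡ 17; 33^16 ≡ 17² = 289 ≡ 31.
Since 21 = 16 + 4 + 1, 33^21 ≡ 31 · 24 · 33; multiplying out mod 43: 31·24 = 744 ≡ 13, then 13·33 = 429 ≡ 42. Thus 33^21 ≡ 42 ≡ −1 (mod 43).
The value −1 means 33 is a non-residue modulo 43, so x² ≡ 33 (mod 43) is impossible.

No, no such integer exists.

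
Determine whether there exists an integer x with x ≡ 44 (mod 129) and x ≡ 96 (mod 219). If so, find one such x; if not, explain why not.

No, no such integer exists.

gcd(129, 219) = 3. If x ≡ 44 (mod 129) and x ≡ 96 (mod 219), then x ≡ 44 (mod 3) and x ≡ 96 (mod 3).
However 44 ≡ 2 and 96 ≡ 0 (mod 3), and 2 ≠ 0.
So no integer satisfies both congruences.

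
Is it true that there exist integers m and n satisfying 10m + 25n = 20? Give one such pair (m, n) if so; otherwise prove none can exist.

m = 2, n = 0

Every value of 10m + 25n is a multiple of gcd(10, 25) = 5; since 5 ∣ 20, solutions exist.
Dividing through by 5 reduces the equation to 2m + 5n = 4.
Euclidean algorithm: 5 = 2·2 + 1, 2 = 2·1 + 0.
Back-substituting, 1 = 5 − 2·2; that is, 2·(-2) + 5·1 = 1.
Scaling by 4 gives the particular solution (m, n) = (-8, 4).
The general solution is m = -8 + 5k, n = 4 − 2k; taking k = 2 gives the smaller pair m = 2, n = 0.
Check: 10·2 + 25·0 = 20 + 0 = 20. ✓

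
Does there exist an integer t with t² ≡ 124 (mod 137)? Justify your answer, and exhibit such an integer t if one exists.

No, no such integer exists.

137 is prime, so by Euler's criterion 124 is a square mod 137 iff 124^((137−1)/2) = 124^68 ≡ 1 (mod 137).
Repeated squaring mod 137: 124^2 = 15376 ≡ 32; 124^4 ≡ 32² = 1024 ≡ 65; 124^8 ≡ 65² = 4225 ≡ 115; 124^16 ≡ 115² = 13225 ≡ 73; 124^32 ≡ 73² = 5329 ≡ 123; 124^64 ≡ 123² = 15129 ≡ 59.
Since 68 = 64 + 4, 124^68 ≡ 59 · 65; multiplying out mod 137: 59·65 = 3835 ≡ 136. Thus 124^68 ≡ 136 ≡ −1 (mod 137).
The value −1 means 124 is a non-residue modulo 137, so t² ≡ 124 (mod 137) is impossible.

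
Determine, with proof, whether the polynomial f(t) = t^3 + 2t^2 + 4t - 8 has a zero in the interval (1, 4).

Such a root exists.

f(1) = -1 and f(4) = 104, which have opposite signs.
Since f is a polynomial it is continuous on [1, 4].
By the Intermediate Value Theorem, f takes the value 0 somewhere in the open interval.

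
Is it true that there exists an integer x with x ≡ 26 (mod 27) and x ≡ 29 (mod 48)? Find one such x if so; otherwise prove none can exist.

x = 269

Here gcd(27, 48) = 3, and both 26 and 29 leave remainder 2 mod 3, so the system is consistent.
Write x = 26 + 27t. Then 27t ≡ 29 − 26 ≡ 3 (mod 48); dividing through by 3 gives 9t ≡ 1 (mod 16).
Invert 9 mod 16 by the Euclidean algorithm: 16 = 1·9 + 7, 9 = 1·7 + 2, 7 = 3·2 + 1, 2 = 2·1 + 0; back-substituting, 1 = 7 − 3·2 = 7 − 3·(9 − 1·7) = −3·9 + 4·7 = −3·9 + 4·(16 − 1·9) = 4·16 − 7·9. Hence 9·(-7) ≡ 1, so 9⁻¹ ≡ -7 ≡ 9 (mod 16).
Multiplying by 9: t ≡ 9·1 = 9 (mod 16).
Then x = 26 + 27·9 = 269.
Verify: 269 = 9·27 + 26 and 269 = 5·48 + 29. ✓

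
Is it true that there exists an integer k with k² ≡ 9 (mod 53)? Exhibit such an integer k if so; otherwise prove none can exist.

Take k = 3. Then 3² = 9, and since 0 ≤ 9 < 53 this is already reduced: 3² ≡ 9 (mod 53).

k = 3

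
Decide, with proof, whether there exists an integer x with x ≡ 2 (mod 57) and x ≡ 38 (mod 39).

Here gcd(57, 39) = 3, and both 2 and 38 leave remainder 2 mod 3, so the system is consistent.
Step through x = 2, 2 + 57, 2 + 2·57, …: the values 2, 59, 116 reduce mod 39 to 2, 20, 38. The value 116 hits 38.
Verify: 116 = 2·57 + 2 and 116 = 2·39 + 38. ✓

x = 116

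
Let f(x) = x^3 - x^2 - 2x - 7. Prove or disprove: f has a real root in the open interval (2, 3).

Yes, f has a root in the interval.

f(2) = -7 and f(3) = 5, which have opposite signs.
f is continuous everywhere (it is a polynomial), in particular on [2, 3].
By the Intermediate Value Theorem, f takes the value 0 somewhere in the open interval.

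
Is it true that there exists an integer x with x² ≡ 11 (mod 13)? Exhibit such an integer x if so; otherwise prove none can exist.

Squares mod 13 repeat after x = 6 (as (−x)² = x²); for x = 0..6 they are 0, 1, 4, 9, 3, 12, 10.
The set of squares mod 13 is therefore {0, 1, 3, 4, 9, 10, 12}, which does not contain 11.
Therefore x² ≡ 11 (mod 13) has no solution.

There is no such integer.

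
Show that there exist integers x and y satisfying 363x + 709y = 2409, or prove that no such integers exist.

x = 200, y = -99

363 and 709 are coprime, so 363x + 709y ranges over all of ℤ.
Euclidean algorithm: 709 = 1·363 + 346, 363 = 1·346 + 17, 346 = 20·17 + 6, 17 = 2·6 + 5, 6 = 1·5 + 1, 5 = 5·1 + 0.
Unwinding: 1 = 6 − 1·5 = 6 − (17 − 2·6) = −17 + 3·6 = −17 + 3·(346 − 20·17) = 3·346 − 61·17 = 3·346 − 61·(363 − 1·346) = −61·363 + 64·346 = −61·363 + 64·(709 − 1·363) = 64·709 − 125·363, i.e. 363·(-125) + 709·64 = 1.
Multiplying through by 2409: x = (-125)·2409 = -301125, y = 64·2409 = 154176 is a solution.
Shifting by a multiple of (709, −363) keeps it a solution: x = -301125 + 425·709 = 200, y = 154176 − 425·363 = -99.
Check: 363·200 + 709·(-99) = 72600 − 70191 = 2409. ✓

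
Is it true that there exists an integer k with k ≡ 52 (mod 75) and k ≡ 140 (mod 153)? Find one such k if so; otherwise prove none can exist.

No such integer exists.

Both moduli are multiples of 3 = gcd(75, 153), so any solution would satisfy k ≡ 52 and k ≡ 140 modulo 3 simultaneously.
However 52 ≡ 1 and 140 ≡ 2 (mod 3), and 1 ≠ 2.
Therefore no such k exists.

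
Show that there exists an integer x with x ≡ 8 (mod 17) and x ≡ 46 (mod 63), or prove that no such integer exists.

The moduli 17 and 63 are coprime, so by the Chinese Remainder Theorem a unique solution modulo 1071 exists.
Any solution of the first congruence is x = 8 + 17t; substituting into the second, 17t ≡ 46 − 8 ≡ 38 (mod 63).
Invert 17 mod 63 by the Euclidean algorithm: 63 = 3·17 + 12, 17 = 1·12 + 5, 12 = 2·5 + 2, 5 = 2·2 + 1, 2 = 2·1 + 0; back-substituting, 1 = 5 − 2·2 = 5 − 2·(12 − 2·5) = −2·12 + 5·5 = −2·12 + 5·(17 − 1·12) = 5·17 − 7·12 = 5·17 − 7·(63 − 3·17) = −7·63 + 26·17. Hence 17·26 ≡ 1, so 17⁻¹ ≡ 26 (mod 63).
Multiplying by 26: t ≡ 26·38 = 988 ≡ 43 (mod 63).
Taking t = 43 gives x = 8 + 17·43 = 739.
Verify: 739 = 43·17 + 8 and 739 = 11·63 + 46. ✓

x = 739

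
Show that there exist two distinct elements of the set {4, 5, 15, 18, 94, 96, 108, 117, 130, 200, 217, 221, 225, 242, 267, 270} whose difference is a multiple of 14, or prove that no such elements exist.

Reduce each element mod 14: 4↦4, 5↦5, 15↦1, 18↦4, 94↦10, 96↦12, 108↦10, 117↦5, 130↦4, 200↦4, 217↦7, 221↦11, 225↦1, 242↦4, 267↦1, 270↦4. The residue 4 repeats (at 4 and 18), and 18 − 4 = 14 = 1·14.

4 and 18 are such a pair.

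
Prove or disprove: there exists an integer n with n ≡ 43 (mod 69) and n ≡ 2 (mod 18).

No such integer exists.

Reduce both congruences modulo 3, which divides 69 and 18: they say n ≡ 43 (mod 3) and n ≡ 2 (mod 3).
However 43 ≡ 1 and 2 ≡ 2 (mod 3), and 1 ≠ 2.
Hence the system has no solution.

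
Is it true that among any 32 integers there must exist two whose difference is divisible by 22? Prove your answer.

There are exactly 22 possible remainders on division by 22.
Placing 32 integers into 22 classes, some class receives at least two — say a and b.
Then a ≡ b (mod 22), i.e. 22 ∣ (a − b).

True.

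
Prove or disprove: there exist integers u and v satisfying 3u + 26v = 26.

Since gcd(3, 26) = 1, every integer is an integer combination of 3 and 26.
Run the Euclidean algorithm on 26 and 3: 26 = 8·3 + 2, 3 = 1·2 + 1, 2 = 2·1 + 0.
Unwinding: 1 = 3 − 1·2 = 3 − (26 − 8·3) = −26 + 9·3, i.e. 3·9 + 26·(-1) = 1.
Multiplying through by 26: u = 9·26 = 234, v = (-1)·26 = -26 is a solution.
Subtracting 9·26 from u and adding 9·3 to v gives the tidier solution (0, 1).
Check: 3·0 + 26·1 = 0 + 26 = 26. ✓

u = 0, v = 1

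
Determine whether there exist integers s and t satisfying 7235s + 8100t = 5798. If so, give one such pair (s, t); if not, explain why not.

Any value of 7235s + 8100t is a multiple of gcd(7235, 8100) = 5.
But 5798 = 5·1159 + 3, so 5 ∤ 5798.
So the equation is unsolvable over ℤ.

No, no such integers exist.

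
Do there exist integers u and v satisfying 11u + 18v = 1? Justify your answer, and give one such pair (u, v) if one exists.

11 and 18 are coprime, so 11u + 18v ranges over all of ℤ.
Euclidean algorithm: 18 = 1·11 + 7, 11 = 1·7 + 4, 7 = 1·4 + 3, 4 = 1·3 + 1, 3 = 3·1 + 0.
Working back up the chain: 1 = 4 − 1·3 = 4 − (7 − 1·4) = −7 + 2·4 = −7 + 2·(11 − 1·7) = 2·11 − 3·7 = 2·11 − 3·(18 − 1·11) = −3·18 + 5·11. So 11·5 + 18·(-3) = 1.
This gives the solution u = 5, v = -3 directly.
Indeed 11·5 + 18·(-3) = 55 − 54 = 1.

u = 5, v = -3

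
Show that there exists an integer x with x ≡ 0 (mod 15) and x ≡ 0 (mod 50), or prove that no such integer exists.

x = 0

The moduli are not coprime: gcd(15, 50) = 5. Compatibility requires 5 ∣ (0 − 0) = 0, which holds, so solutions exist.
In fact x = 0 itself already satisfies 0 mod 50 = 0.
Check: 0 mod 15 = 0, 0 mod 50 = 0. ✓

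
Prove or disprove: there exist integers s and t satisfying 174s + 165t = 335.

Both 174 and 165 are divisible by gcd(174, 165) = 3, hence so is any combination 174s + 165t.
But 335 = 3·111 + 2, so 3 ∤ 335.
Therefore 174s + 165t = 335 has no solution in integers.

There are no such integers.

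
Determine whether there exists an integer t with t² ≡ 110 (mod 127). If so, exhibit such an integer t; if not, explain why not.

No, no such integer exists.

Apply Euler's criterion with the prime 127: 110 is a quadratic residue iff 110^63 ≡ 1 (mod 127), and a non-residue iff it is ≡ −1.
Repeated squaring mod 127: 110^2 = 12100 ≡ 35; 110^4 ≡ 35² = 1225 ≡ 82; 110^8 ≡ 82² = 6724 ≡ 120; 110^16 ≡ 120² = 14400 ≡ 49; 110^32 ≡ 49² = 2401 ≡ 115.
Since 63 = 32 + 16 + 8 + 4 + 2 + 1, 110^63 ≡ 115 · 49 · 120 · 82 · 35 · 110; multiplying out mod 127: 115·49 = 5635 ≡ 47, then 47·120 = 5640 ≡ 52, then 52·82 = 4264 ≡ 73, then 73·35 = 2555 ≡ 15, then 15·110 = 1650 ≡ 126. Thus 110^63 ≡ 126 ≡ −1 (mod 127).
The value −1 means 110 is a non-residue modulo 127, so t² ≡ 110 (mod 127) is impossible.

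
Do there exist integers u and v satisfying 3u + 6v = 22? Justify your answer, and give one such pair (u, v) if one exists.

Both 3 and 6 are divisible by gcd(3, 6) = 3, hence so is any combination 3u + 6v.
But 22 = 3·7 + 1, so 3 ∤ 22.
Hence no integers u, v satisfy the equation.

No, no such integers exist.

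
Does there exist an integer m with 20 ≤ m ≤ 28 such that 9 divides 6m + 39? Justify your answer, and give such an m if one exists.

Scanning upward from m = 20 gives 159, 165, none divisible by 9. Try m = 22: 6·22 + 39 = 171 = 19·9, which is divisible by 9.

m = 22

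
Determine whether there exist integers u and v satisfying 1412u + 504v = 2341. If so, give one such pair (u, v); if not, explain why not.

No such integers exist.

Both 1412 and 504 are divisible by gcd(1412, 504) = 4, hence so is any combination 1412u + 504v.
But 2341 = 4·585 + 1, so 4 ∤ 2341.
Hence no integers u, v satisfy the equation.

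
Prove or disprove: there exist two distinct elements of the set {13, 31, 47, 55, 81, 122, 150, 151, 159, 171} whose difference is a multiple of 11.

Reduce each element modulo 11: 13↦2, 31↦9, 47↦3, 55↦0, 81↦4, 122↦1, 150↦7, 151↦8, 159↦5, 171↦6.
All 10 residues are distinct, so no two elements differ by a multiple of 11.

No, no such pair exists.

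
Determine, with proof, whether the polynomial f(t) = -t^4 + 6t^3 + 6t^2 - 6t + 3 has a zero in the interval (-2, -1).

Yes, f has a root in the interval.

f(-2) = -25 and f(-1) = 8, which have opposite signs.
As a polynomial, f is continuous on every closed interval.
By the Intermediate Value Theorem, f takes the value 0 somewhere in the open interval.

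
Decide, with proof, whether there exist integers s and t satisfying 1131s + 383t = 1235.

s = 208, t = -611

1131 and 383 are coprime, so 1131s + 383t ranges over all of ℤ.
Euclidean algorithm: 1131 = 2·383 + 365, 383 = 1·365 + 18, 365 = 20·18 + 5, 18 = 3·5 + 3, 5 = 1·3 + 2, 3 = 1·2 + 1, 2 = 2·1 + 0.
Back-substituting, 1 = 3 − 1·2 = 3 − (5 − 1·3) = −5 + 2·3 = −5 + 2·(18 − 3·5) = 2·18 − 7·5 = 2·18 − 7·(365 − 20·18) = −7·365 + 142·18 = −7·365 + 142·(383 − 1·365) = 142·383 − 149·365 = 142·383 − 149·(1131 − 2·383) = −149·1131 + 440·383; that is, 1131·(-149) + 383·440 = 1.
Scaling by 1235 gives the particular solution (s, t) = (-184015, 543400).
Shifting by a multiple of (383, −1131) keeps it a solution: s = -184015 + 481·383 = 208, t = 543400 − 481·1131 = -611.
Check: 1131·208 + 383·(-611) = 235248 − 234013 = 1235. ✓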